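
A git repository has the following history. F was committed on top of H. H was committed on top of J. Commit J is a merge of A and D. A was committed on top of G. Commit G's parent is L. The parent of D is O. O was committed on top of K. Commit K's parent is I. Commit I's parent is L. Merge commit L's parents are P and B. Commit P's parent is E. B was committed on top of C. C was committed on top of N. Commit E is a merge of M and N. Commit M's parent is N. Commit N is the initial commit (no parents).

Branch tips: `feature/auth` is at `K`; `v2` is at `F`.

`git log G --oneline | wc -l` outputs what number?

Walking parent pointers from G: reachable set = {B, C, E, G, L, M, N, P}.
That is 8 commits.

8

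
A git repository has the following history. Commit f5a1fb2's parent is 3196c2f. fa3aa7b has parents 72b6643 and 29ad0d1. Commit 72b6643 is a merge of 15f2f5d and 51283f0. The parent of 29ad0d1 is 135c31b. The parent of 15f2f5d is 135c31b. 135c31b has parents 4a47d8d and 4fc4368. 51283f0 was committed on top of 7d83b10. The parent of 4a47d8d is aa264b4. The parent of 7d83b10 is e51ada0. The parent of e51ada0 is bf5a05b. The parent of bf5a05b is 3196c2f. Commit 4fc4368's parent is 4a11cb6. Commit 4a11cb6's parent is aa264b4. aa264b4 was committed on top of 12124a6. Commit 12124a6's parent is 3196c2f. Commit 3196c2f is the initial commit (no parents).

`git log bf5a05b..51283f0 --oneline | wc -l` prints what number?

Reachable from 51283f0: {3196c2f, 51283f0, 7d83b10, bf5a05b, e51ada0}.
Reachable from bf5a05b: {3196c2f, bf5a05b}.
In 51283f0's history but not bf5a05b's: {51283f0, 7d83b10, e51ada0} — 3 commits.

3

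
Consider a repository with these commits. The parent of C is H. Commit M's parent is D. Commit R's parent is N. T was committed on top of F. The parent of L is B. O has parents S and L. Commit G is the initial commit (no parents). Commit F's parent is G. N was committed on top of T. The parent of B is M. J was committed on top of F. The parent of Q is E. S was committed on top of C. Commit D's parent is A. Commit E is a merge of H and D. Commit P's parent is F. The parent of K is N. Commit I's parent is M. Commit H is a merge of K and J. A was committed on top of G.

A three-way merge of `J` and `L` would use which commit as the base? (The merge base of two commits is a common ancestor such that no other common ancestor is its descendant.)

Ancestors of J: {F, G, J}.
Ancestors of L: {A, B, D, G, L, M}.
Common ancestors: {G}.
The only common ancestor is G, so it is the merge base.

G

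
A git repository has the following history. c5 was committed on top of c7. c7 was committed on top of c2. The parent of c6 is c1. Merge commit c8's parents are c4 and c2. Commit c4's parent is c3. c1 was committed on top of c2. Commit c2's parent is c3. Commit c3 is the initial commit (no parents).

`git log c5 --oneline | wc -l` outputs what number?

4

Walking parent pointers from c5: reachable set = {c2, c3, c5, c7}.
That is 4 commits.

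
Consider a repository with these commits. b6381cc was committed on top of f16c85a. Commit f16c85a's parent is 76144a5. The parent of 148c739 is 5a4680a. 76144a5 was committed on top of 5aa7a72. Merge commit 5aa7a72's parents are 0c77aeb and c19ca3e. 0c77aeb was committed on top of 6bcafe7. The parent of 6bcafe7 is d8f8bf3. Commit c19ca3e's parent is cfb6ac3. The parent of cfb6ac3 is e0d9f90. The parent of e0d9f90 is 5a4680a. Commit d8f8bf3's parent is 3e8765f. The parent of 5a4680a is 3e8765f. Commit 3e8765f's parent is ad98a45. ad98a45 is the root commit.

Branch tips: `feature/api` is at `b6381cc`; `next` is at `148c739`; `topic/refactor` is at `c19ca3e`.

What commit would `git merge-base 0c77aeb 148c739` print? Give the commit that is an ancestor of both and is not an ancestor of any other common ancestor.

3e8765f

Ancestors of 0c77aeb: {0c77aeb, 3e8765f, 6bcafe7, ad98a45, d8f8bf3}.
Ancestors of 148c739: {148c739, 3e8765f, 5a4680a, ad98a45}.
Common ancestors: {3e8765f, ad98a45}.
Among these, 3e8765f is not an ancestor of any other common ancestor — it is the merge base.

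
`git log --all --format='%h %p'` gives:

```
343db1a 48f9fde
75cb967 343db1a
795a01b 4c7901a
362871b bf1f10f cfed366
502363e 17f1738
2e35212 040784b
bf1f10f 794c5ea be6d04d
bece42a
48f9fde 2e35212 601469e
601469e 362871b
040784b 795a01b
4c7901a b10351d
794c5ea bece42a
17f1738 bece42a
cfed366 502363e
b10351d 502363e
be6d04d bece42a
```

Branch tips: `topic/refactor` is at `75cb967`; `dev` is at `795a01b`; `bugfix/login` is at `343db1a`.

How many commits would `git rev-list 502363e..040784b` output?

4

Reachable from 040784b: {040784b, 17f1738, 4c7901a, 502363e, 795a01b, b10351d, bece42a}.
Reachable from 502363e: {17f1738, 502363e, bece42a}.
In 040784b's history but not 502363e's: {040784b, 4c7901a, 795a01b, b10351d} — 4 commits.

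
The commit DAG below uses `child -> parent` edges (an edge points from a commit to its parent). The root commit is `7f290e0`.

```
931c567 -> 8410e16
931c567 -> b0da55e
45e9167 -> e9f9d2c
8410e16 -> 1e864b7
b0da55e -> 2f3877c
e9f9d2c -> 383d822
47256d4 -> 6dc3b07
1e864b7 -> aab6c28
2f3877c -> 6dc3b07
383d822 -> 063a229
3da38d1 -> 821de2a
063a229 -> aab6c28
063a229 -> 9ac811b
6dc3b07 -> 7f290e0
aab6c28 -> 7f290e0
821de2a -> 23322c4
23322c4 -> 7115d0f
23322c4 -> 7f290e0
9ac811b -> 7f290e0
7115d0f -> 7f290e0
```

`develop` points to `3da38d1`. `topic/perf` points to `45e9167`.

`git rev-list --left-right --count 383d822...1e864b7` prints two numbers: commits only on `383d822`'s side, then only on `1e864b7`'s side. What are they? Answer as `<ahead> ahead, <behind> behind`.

Reachable from 383d822: {063a229, 383d822, 7f290e0, 9ac811b, aab6c28}.
Reachable from 1e864b7: {1e864b7, 7f290e0, aab6c28}.
Only in 383d822's history (ahead): {063a229, 383d822, 9ac811b} — 3.
Only in 1e864b7's history (behind): {1e864b7} — 1.

3 ahead, 1 behind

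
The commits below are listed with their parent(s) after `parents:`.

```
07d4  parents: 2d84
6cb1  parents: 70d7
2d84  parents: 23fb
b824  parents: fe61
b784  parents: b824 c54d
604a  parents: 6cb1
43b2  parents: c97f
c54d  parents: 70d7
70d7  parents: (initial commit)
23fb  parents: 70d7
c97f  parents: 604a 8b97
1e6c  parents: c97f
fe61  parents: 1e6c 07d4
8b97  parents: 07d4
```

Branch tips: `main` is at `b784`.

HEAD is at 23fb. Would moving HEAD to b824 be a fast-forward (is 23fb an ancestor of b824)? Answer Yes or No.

Yes

A fast-forward from 23fb to b824 is possible iff 23fb is an ancestor of b824.
Ancestors of b824: {07d4, 1e6c, 23fb, 2d84, 604a, 6cb1, 70d7, 8b97, b824, c97f, fe61}.
23fb is among them, so fast-forward is possible.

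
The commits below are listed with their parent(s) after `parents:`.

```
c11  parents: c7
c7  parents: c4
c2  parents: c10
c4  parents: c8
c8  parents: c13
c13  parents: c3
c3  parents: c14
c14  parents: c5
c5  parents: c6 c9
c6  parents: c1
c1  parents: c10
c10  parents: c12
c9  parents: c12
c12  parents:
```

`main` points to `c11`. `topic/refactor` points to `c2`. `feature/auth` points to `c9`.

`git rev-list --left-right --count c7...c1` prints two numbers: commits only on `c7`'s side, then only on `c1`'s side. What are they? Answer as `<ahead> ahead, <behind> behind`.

9 ahead, 0 behind

Reachable from c7: {c1, c10, c12, c13, c14, c3, c4, c5, c6, c7, c8, c9}.
Reachable from c1: {c1, c10, c12}.
Only in c7's history (ahead): {c13, c14, c3, c4, c5, c6, c7, c8, c9} — 9.
Only in c1's history (behind): {} — 0.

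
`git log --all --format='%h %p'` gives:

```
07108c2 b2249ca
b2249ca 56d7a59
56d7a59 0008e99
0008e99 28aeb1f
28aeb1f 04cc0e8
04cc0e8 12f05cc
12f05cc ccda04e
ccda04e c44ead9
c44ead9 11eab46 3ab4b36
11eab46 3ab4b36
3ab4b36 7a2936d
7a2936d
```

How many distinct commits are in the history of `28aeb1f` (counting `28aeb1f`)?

8

Walking parent pointers from 28aeb1f: reachable set = {04cc0e8, 11eab46, 12f05cc, 28aeb1f, 3ab4b36, 7a2936d, c44ead9, ccda04e}.
That is 8 commits.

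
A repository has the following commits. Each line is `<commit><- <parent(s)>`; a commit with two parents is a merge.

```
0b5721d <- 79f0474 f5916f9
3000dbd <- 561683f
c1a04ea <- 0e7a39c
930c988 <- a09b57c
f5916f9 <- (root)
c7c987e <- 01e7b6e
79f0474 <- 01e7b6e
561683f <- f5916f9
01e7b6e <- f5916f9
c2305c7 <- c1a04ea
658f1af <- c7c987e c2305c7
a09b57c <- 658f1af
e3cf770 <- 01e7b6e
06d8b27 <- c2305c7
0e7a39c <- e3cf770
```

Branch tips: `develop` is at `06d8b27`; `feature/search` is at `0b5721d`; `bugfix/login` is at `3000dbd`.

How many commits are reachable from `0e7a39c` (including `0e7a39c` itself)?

4

Walking parent pointers from 0e7a39c: reachable set = {01e7b6e, 0e7a39c, e3cf770, f5916f9}.
That is 4 commits.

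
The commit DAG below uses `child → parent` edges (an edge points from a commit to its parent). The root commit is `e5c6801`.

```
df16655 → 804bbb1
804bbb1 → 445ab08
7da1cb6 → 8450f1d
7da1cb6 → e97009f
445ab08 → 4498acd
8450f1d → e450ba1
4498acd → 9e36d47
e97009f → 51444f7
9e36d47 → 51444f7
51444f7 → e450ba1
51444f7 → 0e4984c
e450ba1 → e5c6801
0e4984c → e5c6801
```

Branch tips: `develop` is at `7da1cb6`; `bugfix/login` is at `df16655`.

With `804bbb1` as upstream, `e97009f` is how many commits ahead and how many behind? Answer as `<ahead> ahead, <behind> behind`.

Reachable from e97009f: {0e4984c, 51444f7, e450ba1, e5c6801, e97009f}.
Reachable from 804bbb1: {0e4984c, 445ab08, 4498acd, 51444f7, 804bbb1, 9e36d47, e450ba1, e5c6801}.
Only in e97009f's history (ahead): {e97009f} — 1.
Only in 804bbb1's history (behind): {445ab08, 4498acd, 804bbb1, 9e36d47} — 4.

1 ahead, 4 behind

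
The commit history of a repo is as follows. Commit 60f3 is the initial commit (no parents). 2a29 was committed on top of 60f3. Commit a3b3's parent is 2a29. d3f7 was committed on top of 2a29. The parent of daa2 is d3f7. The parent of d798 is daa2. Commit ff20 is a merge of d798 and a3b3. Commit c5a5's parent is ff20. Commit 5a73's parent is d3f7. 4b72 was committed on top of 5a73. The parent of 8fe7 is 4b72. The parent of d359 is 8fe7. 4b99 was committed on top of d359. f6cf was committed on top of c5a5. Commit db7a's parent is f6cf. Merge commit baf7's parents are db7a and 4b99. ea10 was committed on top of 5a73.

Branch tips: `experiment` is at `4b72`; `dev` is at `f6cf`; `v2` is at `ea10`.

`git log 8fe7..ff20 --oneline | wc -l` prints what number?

Reachable from ff20: {2a29, 60f3, a3b3, d3f7, d798, daa2, ff20}.
Reachable from 8fe7: {2a29, 4b72, 5a73, 60f3, 8fe7, d3f7}.
In ff20's history but not 8fe7's: {a3b3, d798, daa2, ff20} — 4 commits.

4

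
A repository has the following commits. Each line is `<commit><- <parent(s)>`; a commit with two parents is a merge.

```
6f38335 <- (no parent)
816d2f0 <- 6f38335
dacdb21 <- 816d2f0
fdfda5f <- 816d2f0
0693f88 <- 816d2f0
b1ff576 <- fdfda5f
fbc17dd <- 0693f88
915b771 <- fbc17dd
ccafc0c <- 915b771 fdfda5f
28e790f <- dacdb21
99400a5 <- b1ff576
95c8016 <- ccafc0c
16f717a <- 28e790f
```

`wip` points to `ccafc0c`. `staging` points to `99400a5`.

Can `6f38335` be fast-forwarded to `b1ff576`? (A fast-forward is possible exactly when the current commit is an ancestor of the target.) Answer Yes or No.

Yes

A fast-forward from 6f38335 to b1ff576 is possible iff 6f38335 is an ancestor of b1ff576.
Ancestors of b1ff576: {6f38335, 816d2f0, b1ff576, fdfda5f}.
6f38335 is among them, so fast-forward is possible.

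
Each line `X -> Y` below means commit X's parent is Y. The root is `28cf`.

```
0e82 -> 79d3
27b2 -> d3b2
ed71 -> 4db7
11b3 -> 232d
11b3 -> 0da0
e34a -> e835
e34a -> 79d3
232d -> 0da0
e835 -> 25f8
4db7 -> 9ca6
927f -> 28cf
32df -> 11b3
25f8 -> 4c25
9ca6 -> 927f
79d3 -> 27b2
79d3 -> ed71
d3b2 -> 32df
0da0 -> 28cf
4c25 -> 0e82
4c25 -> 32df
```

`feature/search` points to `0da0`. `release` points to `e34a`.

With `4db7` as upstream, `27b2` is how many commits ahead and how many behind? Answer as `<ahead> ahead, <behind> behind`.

6 ahead, 3 behind

Reachable from 27b2: {0da0, 11b3, 232d, 27b2, 28cf, 32df, d3b2}.
Reachable from 4db7: {28cf, 4db7, 927f, 9ca6}.
Only in 27b2's history (ahead): {0da0, 11b3, 232d, 27b2, 32df, d3b2} — 6.
Only in 4db7's history (behind): {4db7, 927f, 9ca6} — 3.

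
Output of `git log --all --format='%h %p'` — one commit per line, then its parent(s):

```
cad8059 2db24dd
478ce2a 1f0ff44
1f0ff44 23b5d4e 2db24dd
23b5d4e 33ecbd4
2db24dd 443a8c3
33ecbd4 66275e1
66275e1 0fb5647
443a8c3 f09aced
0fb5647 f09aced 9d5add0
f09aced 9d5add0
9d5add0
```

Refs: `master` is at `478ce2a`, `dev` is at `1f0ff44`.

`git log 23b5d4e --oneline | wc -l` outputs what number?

Walking parent pointers from 23b5d4e: reachable set = {0fb5647, 23b5d4e, 33ecbd4, 66275e1, 9d5add0, f09aced}.
That is 6 commits.

6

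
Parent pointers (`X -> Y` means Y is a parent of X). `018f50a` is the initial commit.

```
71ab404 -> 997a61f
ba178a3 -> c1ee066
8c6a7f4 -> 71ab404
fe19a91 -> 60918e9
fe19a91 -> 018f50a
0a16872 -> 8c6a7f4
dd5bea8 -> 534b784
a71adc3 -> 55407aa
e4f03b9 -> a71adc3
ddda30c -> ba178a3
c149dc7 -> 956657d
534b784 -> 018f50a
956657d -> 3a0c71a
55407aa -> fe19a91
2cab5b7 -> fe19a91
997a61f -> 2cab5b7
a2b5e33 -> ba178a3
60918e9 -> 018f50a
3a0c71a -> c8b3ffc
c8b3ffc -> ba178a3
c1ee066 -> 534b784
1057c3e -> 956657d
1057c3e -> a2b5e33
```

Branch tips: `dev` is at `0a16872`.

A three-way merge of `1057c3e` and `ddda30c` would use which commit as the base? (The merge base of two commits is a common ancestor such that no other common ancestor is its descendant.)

ba178a3

Ancestors of 1057c3e: {018f50a, 1057c3e, 3a0c71a, 534b784, 956657d, a2b5e33, ba178a3, c1ee066, c8b3ffc}.
Ancestors of ddda30c: {018f50a, 534b784, ba178a3, c1ee066, ddda30c}.
Common ancestors: {018f50a, 534b784, ba178a3, c1ee066}.
Among these, ba178a3 is not an ancestor of any other common ancestor — it is the merge base.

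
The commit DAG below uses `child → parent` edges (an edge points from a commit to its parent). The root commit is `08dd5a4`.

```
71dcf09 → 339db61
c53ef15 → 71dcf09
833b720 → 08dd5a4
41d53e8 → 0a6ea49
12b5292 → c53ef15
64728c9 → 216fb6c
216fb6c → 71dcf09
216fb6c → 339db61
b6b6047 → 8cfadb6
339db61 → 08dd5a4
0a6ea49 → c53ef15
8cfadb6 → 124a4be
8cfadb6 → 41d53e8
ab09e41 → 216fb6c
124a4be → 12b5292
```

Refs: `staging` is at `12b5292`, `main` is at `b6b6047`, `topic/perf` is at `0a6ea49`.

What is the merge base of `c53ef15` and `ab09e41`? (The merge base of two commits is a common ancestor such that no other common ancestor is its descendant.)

Ancestors of c53ef15: {08dd5a4, 339db61, 71dcf09, c53ef15}.
Ancestors of ab09e41: {08dd5a4, 216fb6c, 339db61, 71dcf09, ab09e41}.
Common ancestors: {08dd5a4, 339db61, 71dcf09}.
Among these, 71dcf09 is not an ancestor of any other common ancestor — it is the merge base.

71dcf09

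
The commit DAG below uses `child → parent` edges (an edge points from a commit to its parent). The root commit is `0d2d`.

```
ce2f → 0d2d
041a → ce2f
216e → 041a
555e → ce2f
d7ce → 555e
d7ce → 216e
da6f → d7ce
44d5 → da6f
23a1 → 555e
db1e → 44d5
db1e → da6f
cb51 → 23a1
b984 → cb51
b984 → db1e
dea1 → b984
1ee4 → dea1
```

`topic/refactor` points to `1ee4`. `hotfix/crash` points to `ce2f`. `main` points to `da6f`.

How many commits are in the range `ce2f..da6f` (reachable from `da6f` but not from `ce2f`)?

5

Reachable from da6f: {041a, 0d2d, 216e, 555e, ce2f, d7ce, da6f}.
Reachable from ce2f: {0d2d, ce2f}.
In da6f's history but not ce2f's: {041a, 216e, 555e, d7ce, da6f} — 5 commits.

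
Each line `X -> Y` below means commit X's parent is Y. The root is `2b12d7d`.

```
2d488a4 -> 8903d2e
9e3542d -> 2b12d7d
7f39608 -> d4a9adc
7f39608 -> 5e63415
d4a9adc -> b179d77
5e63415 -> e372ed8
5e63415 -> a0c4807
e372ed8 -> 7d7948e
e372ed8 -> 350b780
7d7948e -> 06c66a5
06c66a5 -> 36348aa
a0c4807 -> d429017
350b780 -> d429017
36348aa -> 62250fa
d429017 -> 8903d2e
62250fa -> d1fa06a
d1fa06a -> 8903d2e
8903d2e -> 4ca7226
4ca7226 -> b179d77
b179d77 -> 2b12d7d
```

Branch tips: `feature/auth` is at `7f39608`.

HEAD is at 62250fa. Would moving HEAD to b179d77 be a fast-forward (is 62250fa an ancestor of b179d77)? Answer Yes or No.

No

A fast-forward from 62250fa to b179d77 is possible iff 62250fa is an ancestor of b179d77.
Ancestors of b179d77: {2b12d7d, b179d77}.
62250fa is not among them, so fast-forward is not possible.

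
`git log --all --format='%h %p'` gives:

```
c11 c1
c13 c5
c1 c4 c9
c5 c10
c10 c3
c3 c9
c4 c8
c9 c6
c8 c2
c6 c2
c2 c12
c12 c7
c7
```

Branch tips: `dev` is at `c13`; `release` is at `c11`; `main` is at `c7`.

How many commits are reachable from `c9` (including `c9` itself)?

Walking parent pointers from c9: reachable set = {c12, c2, c6, c7, c9}.
That is 5 commits.

5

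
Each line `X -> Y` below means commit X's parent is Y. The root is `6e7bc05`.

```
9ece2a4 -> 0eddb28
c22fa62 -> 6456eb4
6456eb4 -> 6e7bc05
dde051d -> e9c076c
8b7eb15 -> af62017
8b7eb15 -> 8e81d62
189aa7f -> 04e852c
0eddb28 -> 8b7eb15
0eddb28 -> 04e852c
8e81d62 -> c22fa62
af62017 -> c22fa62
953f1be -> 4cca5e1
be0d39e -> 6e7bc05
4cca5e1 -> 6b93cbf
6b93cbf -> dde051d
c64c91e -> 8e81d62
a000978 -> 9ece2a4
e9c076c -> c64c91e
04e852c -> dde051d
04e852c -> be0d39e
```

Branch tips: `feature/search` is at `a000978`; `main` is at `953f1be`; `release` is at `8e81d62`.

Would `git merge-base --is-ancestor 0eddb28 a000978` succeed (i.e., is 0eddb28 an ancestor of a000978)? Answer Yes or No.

Ancestors of a000978 (commits reachable by following parents): {04e852c, 0eddb28, 6456eb4, 6e7bc05, 8b7eb15, 8e81d62, 9ece2a4, a000978, af62017, be0d39e, c22fa62, c64c91e, dde051d, e9c076c}.
0eddb28 is in that set, so it is an ancestor of a000978.

Yes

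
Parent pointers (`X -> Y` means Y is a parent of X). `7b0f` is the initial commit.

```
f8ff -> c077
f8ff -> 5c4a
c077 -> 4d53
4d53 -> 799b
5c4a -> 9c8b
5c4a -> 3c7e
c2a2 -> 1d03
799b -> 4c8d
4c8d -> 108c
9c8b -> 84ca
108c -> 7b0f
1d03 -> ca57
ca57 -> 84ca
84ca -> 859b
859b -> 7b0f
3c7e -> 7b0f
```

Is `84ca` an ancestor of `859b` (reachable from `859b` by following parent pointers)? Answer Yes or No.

Ancestors of 859b: {7b0f, 859b}.
84ca is not in that set, so it is not an ancestor of 859b.

No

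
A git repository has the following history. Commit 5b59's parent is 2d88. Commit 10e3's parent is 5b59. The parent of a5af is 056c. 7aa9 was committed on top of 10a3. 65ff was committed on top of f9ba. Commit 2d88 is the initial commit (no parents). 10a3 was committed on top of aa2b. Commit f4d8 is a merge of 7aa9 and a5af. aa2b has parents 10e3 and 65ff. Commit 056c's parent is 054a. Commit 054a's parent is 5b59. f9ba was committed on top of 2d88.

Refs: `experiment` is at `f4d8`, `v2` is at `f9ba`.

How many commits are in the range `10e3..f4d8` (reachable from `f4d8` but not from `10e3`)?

Reachable from f4d8: {054a, 056c, 10a3, 10e3, 2d88, 5b59, 65ff, 7aa9, a5af, aa2b, f4d8, f9ba}.
Reachable from 10e3: {10e3, 2d88, 5b59}.
In f4d8's history but not 10e3's: {054a, 056c, 10a3, 65ff, 7aa9, a5af, aa2b, f4d8, f9ba} — 9 commits.

9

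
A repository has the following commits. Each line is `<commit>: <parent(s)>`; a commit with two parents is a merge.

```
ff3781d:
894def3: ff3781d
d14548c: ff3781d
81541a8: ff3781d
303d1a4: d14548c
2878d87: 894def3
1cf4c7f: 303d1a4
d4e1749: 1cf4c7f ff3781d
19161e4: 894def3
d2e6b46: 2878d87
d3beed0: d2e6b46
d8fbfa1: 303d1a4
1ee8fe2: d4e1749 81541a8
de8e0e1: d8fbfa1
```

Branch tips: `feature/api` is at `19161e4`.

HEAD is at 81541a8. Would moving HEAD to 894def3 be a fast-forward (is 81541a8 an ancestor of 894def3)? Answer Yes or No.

No

A fast-forward from 81541a8 to 894def3 is possible iff 81541a8 is an ancestor of 894def3.
Ancestors of 894def3: {894def3, ff3781d}.
81541a8 is not among them, so fast-forward is not possible.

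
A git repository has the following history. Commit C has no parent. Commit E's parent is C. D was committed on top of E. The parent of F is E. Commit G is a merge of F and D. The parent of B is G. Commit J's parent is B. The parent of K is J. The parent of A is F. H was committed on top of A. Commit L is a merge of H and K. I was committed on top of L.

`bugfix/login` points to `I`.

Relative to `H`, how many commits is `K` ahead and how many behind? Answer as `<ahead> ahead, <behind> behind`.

Reachable from K: {B, C, D, E, F, G, J, K}.
Reachable from H: {A, C, E, F, H}.
Only in K's history (ahead): {B, D, G, J, K} — 5.
Only in H's history (behind): {A, H} — 2.

5 ahead, 2 behind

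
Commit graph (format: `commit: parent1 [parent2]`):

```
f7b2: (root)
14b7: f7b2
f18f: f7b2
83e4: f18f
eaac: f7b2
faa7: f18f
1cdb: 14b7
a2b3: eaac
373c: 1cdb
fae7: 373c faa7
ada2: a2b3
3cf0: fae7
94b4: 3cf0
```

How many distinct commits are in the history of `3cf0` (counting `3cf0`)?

Walking parent pointers from 3cf0: reachable set = {14b7, 1cdb, 373c, 3cf0, f18f, f7b2, faa7, fae7}.
That is 8 commits.

8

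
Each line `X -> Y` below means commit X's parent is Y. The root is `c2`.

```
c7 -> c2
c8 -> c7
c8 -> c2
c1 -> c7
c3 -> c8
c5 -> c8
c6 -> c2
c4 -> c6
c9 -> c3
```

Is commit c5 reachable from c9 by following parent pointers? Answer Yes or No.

Ancestors of c9: {c2, c3, c7, c8, c9}.
c5 is not in that set, so it is not an ancestor of c9.

No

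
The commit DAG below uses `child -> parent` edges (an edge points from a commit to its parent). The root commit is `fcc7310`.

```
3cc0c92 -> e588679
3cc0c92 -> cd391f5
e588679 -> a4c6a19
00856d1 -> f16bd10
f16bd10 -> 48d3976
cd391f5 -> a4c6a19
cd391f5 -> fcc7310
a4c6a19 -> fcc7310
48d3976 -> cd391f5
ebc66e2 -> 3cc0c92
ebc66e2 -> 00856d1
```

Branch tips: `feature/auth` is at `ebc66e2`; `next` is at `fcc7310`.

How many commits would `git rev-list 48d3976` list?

Walking parent pointers from 48d3976: reachable set = {48d3976, a4c6a19, cd391f5, fcc7310}.
That is 4 commits.

4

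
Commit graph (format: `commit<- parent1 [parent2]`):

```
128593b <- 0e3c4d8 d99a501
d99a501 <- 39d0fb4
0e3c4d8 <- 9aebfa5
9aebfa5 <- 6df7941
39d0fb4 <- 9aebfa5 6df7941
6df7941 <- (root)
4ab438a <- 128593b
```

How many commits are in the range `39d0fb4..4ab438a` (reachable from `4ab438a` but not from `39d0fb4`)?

4

Reachable from 4ab438a: {0e3c4d8, 128593b, 39d0fb4, 4ab438a, 6df7941, 9aebfa5, d99a501}.
Reachable from 39d0fb4: {39d0fb4, 6df7941, 9aebfa5}.
In 4ab438a's history but not 39d0fb4's: {0e3c4d8, 128593b, 4ab438a, d99a501} — 4 commits.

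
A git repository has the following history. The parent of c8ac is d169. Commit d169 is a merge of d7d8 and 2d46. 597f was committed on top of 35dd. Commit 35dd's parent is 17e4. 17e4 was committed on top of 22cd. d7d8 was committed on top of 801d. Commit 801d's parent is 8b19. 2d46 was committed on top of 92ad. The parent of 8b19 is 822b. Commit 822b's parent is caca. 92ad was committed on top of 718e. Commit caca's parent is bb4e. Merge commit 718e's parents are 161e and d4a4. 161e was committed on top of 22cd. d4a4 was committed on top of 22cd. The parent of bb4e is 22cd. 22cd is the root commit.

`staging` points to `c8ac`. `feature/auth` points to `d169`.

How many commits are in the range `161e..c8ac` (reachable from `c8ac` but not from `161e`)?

Reachable from c8ac: {161e, 22cd, 2d46, 718e, 801d, 822b, 8b19, 92ad, bb4e, c8ac, caca, d169, d4a4, d7d8}.
Reachable from 161e: {161e, 22cd}.
In c8ac's history but not 161e's: {2d46, 718e, 801d, 822b, 8b19, 92ad, bb4e, c8ac, caca, d169, d4a4, d7d8} — 12 commits.

12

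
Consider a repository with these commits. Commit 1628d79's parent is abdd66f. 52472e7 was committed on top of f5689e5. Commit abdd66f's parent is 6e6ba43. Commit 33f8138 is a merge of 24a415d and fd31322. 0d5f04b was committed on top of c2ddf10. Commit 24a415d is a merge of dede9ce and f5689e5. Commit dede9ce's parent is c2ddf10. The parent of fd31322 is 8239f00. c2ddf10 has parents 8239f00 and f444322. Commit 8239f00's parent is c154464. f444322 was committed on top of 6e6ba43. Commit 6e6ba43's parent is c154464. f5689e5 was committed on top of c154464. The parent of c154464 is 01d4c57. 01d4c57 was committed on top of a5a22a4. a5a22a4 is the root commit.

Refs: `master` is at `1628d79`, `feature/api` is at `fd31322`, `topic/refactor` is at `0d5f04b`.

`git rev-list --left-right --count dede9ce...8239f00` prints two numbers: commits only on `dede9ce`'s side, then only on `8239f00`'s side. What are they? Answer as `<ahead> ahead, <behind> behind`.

4 ahead, 0 behind

Reachable from dede9ce: {01d4c57, 6e6ba43, 8239f00, a5a22a4, c154464, c2ddf10, dede9ce, f444322}.
Reachable from 8239f00: {01d4c57, 8239f00, a5a22a4, c154464}.
Only in dede9ce's history (ahead): {6e6ba43, c2ddf10, dede9ce, f444322} — 4.
Only in 8239f00's history (behind): {} — 0.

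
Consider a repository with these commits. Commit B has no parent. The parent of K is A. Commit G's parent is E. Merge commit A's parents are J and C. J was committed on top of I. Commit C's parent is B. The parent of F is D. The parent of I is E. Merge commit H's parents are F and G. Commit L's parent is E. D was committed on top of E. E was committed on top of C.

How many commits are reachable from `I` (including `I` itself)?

4

Walking parent pointers from I: reachable set = {B, C, E, I}.
That is 4 commits.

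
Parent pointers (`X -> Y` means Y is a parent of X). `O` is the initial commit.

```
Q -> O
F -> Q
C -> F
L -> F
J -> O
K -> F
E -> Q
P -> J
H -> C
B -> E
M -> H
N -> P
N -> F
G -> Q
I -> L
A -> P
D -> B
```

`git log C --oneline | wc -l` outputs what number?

Walking parent pointers from C: reachable set = {C, F, O, Q}.
That is 4 commits.

4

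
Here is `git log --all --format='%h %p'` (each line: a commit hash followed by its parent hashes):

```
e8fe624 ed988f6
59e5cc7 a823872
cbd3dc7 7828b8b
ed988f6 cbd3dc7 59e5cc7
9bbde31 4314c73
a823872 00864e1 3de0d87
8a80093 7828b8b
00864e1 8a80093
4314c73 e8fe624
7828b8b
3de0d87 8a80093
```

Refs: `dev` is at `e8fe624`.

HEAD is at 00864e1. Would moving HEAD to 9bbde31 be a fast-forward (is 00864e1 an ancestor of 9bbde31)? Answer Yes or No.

A fast-forward from 00864e1 to 9bbde31 is possible iff 00864e1 is an ancestor of 9bbde31.
Ancestors of 9bbde31: {00864e1, 3de0d87, 4314c73, 59e5cc7, 7828b8b, 8a80093, 9bbde31, a823872, cbd3dc7, e8fe624, ed988f6}.
00864e1 is among them, so fast-forward is possible.

Yes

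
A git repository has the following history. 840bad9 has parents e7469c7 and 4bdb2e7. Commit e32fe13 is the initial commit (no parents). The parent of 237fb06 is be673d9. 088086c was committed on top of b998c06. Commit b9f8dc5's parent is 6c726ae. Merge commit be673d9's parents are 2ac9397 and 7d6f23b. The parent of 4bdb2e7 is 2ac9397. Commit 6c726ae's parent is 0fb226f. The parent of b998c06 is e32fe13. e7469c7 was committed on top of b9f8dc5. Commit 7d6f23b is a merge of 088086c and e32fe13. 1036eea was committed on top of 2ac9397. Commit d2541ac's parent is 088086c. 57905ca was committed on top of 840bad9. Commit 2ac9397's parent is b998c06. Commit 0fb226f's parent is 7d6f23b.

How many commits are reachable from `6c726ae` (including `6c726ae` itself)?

6

Walking parent pointers from 6c726ae: reachable set = {088086c, 0fb226f, 6c726ae, 7d6f23b, b998c06, e32fe13}.
That is 6 commits.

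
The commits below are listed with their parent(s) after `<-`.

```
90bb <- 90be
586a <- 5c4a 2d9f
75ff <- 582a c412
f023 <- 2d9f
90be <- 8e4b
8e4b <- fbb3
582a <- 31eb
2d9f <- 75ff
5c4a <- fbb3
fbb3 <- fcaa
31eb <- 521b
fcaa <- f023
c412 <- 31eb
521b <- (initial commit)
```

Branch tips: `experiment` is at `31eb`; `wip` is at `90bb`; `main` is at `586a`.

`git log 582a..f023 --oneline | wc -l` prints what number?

4

Reachable from f023: {2d9f, 31eb, 521b, 582a, 75ff, c412, f023}.
Reachable from 582a: {31eb, 521b, 582a}.
In f023's history but not 582a's: {2d9f, 75ff, c412, f023} — 4 commits.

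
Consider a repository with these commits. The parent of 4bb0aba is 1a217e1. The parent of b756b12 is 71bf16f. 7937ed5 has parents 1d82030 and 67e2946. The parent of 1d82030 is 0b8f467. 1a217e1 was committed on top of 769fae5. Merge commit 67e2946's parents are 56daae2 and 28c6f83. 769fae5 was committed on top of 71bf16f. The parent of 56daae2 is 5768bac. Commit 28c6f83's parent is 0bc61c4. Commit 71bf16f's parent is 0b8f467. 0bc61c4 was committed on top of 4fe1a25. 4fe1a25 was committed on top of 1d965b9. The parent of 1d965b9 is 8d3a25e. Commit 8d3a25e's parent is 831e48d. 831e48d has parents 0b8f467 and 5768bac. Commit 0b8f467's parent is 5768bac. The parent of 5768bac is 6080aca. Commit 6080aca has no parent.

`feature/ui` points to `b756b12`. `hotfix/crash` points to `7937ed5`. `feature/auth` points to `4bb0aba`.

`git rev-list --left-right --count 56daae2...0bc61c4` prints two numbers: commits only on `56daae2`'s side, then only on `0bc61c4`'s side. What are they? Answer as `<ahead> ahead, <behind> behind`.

1 ahead, 6 behind

Reachable from 56daae2: {56daae2, 5768bac, 6080aca}.
Reachable from 0bc61c4: {0b8f467, 0bc61c4, 1d965b9, 4fe1a25, 5768bac, 6080aca, 831e48d, 8d3a25e}.
Only in 56daae2's history (ahead): {56daae2} — 1.
Only in 0bc61c4's history (behind): {0b8f467, 0bc61c4, 1d965b9, 4fe1a25, 831e48d, 8d3a25e} — 6.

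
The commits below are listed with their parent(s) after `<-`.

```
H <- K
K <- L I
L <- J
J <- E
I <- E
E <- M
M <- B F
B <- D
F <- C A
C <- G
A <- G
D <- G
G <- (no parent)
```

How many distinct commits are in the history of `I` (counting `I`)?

9

Walking parent pointers from I: reachable set = {A, B, C, D, E, F, G, I, M}.
That is 9 commits.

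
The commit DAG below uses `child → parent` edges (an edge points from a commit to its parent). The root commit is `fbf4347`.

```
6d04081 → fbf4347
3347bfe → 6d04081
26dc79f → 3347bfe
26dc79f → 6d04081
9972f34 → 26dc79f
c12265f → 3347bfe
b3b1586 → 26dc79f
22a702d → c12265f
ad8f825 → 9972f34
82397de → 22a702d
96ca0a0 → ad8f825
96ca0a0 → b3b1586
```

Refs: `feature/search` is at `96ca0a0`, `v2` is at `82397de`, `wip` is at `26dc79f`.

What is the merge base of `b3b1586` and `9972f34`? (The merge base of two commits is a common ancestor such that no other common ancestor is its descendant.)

26dc79f

Ancestors of b3b1586: {26dc79f, 3347bfe, 6d04081, b3b1586, fbf4347}.
Ancestors of 9972f34: {26dc79f, 3347bfe, 6d04081, 9972f34, fbf4347}.
Common ancestors: {26dc79f, 3347bfe, 6d04081, fbf4347}.
Among these, 26dc79f is not an ancestor of any other common ancestor — it is the merge base.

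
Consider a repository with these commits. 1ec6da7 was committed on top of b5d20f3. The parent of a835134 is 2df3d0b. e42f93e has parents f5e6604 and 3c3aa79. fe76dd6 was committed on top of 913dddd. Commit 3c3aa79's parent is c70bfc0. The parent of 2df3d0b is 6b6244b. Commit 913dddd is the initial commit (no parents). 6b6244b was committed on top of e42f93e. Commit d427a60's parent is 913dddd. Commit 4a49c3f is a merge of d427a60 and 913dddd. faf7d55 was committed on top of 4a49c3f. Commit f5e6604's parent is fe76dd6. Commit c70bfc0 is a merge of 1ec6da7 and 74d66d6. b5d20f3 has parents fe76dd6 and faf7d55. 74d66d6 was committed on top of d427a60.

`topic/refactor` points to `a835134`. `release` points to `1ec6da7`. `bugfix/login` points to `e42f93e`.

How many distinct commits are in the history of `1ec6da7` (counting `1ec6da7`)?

7

Walking parent pointers from 1ec6da7: reachable set = {1ec6da7, 4a49c3f, 913dddd, b5d20f3, d427a60, faf7d55, fe76dd6}.
That is 7 commits.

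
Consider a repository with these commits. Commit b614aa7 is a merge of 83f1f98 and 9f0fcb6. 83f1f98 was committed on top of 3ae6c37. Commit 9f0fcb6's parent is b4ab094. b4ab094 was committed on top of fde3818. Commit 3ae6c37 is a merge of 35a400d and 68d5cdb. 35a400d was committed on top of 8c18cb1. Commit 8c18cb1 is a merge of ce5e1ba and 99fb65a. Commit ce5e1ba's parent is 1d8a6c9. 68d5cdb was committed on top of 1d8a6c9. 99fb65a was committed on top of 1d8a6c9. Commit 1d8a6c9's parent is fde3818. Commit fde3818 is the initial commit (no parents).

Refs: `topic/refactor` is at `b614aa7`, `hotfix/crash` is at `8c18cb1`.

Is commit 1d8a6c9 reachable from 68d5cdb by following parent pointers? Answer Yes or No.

Yes

Ancestors of 68d5cdb (commits reachable by following parents): {1d8a6c9, 68d5cdb, fde3818}.
1d8a6c9 is in that set, so it is an ancestor of 68d5cdb.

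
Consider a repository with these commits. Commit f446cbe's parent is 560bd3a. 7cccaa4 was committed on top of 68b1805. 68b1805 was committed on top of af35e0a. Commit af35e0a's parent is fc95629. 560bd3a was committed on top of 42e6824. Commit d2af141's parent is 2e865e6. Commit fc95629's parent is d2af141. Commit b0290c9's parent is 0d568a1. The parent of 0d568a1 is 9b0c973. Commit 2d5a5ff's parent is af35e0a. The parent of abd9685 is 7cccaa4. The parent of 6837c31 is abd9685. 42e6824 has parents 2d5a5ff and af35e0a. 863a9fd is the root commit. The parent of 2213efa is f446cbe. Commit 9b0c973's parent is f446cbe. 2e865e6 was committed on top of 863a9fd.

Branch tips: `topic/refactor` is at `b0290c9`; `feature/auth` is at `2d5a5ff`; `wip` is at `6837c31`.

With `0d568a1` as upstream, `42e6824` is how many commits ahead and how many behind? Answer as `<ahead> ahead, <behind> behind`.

0 ahead, 4 behind

Reachable from 42e6824: {2d5a5ff, 2e865e6, 42e6824, 863a9fd, af35e0a, d2af141, fc95629}.
Reachable from 0d568a1: {0d568a1, 2d5a5ff, 2e865e6, 42e6824, 560bd3a, 863a9fd, 9b0c973, af35e0a, d2af141, f446cbe, fc95629}.
Only in 42e6824's history (ahead): {} — 0.
Only in 0d568a1's history (behind): {0d568a1, 560bd3a, 9b0c973, f446cbe} — 4.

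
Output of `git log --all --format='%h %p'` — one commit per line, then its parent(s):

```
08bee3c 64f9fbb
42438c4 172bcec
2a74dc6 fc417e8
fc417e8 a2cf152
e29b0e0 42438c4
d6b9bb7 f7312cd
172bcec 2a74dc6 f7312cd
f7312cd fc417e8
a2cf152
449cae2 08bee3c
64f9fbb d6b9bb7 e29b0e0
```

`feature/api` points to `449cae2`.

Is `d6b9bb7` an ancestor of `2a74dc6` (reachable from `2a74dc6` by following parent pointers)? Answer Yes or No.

No

Ancestors of 2a74dc6: {2a74dc6, a2cf152, fc417e8}.
d6b9bb7 is not in that set, so it is not an ancestor of 2a74dc6.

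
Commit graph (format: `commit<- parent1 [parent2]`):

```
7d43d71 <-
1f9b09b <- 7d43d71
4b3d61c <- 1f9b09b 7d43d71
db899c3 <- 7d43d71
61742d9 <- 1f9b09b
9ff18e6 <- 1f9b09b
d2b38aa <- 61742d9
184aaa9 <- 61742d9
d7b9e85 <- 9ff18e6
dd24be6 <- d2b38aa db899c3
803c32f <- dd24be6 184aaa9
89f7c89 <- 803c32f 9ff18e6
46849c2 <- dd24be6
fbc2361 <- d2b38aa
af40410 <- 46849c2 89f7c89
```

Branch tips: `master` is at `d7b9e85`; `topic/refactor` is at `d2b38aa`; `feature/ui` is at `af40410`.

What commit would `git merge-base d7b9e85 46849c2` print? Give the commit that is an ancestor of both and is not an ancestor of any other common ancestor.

1f9b09b

Ancestors of d7b9e85: {1f9b09b, 7d43d71, 9ff18e6, d7b9e85}.
Ancestors of 46849c2: {1f9b09b, 46849c2, 61742d9, 7d43d71, d2b38aa, db899c3, dd24be6}.
Common ancestors: {1f9b09b, 7d43d71}.
Among these, 1f9b09b is not an ancestor of any other common ancestor — it is the merge base.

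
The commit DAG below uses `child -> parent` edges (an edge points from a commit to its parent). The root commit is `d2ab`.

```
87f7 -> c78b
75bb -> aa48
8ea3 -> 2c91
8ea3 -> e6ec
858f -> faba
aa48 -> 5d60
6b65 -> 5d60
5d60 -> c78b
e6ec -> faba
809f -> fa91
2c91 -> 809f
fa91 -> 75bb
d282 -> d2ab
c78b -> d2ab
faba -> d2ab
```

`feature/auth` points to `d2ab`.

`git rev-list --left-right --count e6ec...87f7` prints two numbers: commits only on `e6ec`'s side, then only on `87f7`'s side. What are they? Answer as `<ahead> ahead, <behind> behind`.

2 ahead, 2 behind

Reachable from e6ec: {d2ab, e6ec, faba}.
Reachable from 87f7: {87f7, c78b, d2ab}.
Only in e6ec's history (ahead): {e6ec, faba} — 2.
Only in 87f7's history (behind): {87f7, c78b} — 2.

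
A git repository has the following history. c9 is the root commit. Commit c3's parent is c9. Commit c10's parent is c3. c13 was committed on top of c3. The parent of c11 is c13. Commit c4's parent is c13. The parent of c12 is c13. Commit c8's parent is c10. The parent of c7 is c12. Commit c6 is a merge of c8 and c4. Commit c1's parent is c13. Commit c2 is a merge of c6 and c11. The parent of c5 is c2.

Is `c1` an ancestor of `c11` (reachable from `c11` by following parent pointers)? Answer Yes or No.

Ancestors of c11: {c11, c13, c3, c9}.
c1 is not in that set, so it is not an ancestor of c11.

No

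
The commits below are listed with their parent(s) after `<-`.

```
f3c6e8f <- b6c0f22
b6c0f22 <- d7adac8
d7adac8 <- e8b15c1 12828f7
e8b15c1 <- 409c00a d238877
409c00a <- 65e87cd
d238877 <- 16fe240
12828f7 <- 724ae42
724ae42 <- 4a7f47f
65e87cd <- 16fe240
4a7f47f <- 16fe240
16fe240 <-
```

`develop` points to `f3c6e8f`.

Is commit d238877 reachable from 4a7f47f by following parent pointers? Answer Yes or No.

No

Ancestors of 4a7f47f: {16fe240, 4a7f47f}.
d238877 is not in that set, so it is not an ancestor of 4a7f47f.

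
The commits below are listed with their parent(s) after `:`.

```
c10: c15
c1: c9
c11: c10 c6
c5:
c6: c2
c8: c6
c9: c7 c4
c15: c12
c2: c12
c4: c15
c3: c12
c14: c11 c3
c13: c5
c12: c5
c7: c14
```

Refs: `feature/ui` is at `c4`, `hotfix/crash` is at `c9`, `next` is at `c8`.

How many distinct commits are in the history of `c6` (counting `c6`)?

Walking parent pointers from c6: reachable set = {c12, c2, c5, c6}.
That is 4 commits.

4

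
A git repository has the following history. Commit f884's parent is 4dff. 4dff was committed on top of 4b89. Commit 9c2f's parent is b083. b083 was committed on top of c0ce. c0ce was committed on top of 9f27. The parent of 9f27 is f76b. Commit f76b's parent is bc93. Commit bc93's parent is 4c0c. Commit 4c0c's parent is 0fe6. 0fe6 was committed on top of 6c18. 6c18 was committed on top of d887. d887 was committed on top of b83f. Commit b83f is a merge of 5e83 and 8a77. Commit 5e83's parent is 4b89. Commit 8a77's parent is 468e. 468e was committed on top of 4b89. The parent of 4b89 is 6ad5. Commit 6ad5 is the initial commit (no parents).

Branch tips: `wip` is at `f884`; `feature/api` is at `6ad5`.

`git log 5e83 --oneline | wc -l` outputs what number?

Walking parent pointers from 5e83: reachable set = {4b89, 5e83, 6ad5}.
That is 3 commits.

3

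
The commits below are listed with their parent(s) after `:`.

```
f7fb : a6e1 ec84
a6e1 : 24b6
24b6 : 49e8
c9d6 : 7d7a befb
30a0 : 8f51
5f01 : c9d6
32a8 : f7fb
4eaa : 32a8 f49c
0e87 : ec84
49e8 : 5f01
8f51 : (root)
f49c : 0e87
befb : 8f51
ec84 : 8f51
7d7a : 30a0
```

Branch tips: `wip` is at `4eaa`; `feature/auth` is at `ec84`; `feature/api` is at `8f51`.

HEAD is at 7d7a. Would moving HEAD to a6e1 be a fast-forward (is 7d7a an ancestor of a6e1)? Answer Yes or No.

Yes

A fast-forward from 7d7a to a6e1 is possible iff 7d7a is an ancestor of a6e1.
Ancestors of a6e1: {24b6, 30a0, 49e8, 5f01, 7d7a, 8f51, a6e1, befb, c9d6}.
7d7a is among them, so fast-forward is possible.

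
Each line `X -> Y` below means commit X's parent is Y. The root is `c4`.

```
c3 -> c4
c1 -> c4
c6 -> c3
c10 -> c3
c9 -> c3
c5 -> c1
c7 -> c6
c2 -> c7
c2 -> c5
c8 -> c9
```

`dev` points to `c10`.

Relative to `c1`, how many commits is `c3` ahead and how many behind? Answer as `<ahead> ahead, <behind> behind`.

1 ahead, 1 behind

Reachable from c3: {c3, c4}.
Reachable from c1: {c1, c4}.
Only in c3's history (ahead): {c3} — 1.
Only in c1's history (behind): {c1} — 1.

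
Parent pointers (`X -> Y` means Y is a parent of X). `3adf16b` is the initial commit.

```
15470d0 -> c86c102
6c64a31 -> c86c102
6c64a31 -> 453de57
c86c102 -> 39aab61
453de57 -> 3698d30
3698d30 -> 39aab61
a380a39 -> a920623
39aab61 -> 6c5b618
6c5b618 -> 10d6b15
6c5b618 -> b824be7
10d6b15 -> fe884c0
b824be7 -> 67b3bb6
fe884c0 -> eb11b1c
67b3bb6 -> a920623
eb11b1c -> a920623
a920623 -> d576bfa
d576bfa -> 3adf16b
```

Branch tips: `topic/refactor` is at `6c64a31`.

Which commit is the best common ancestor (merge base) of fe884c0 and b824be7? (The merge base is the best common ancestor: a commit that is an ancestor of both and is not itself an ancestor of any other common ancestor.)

Ancestors of fe884c0: {3adf16b, a920623, d576bfa, eb11b1c, fe884c0}.
Ancestors of b824be7: {3adf16b, 67b3bb6, a920623, b824be7, d576bfa}.
Common ancestors: {3adf16b, a920623, d576bfa}.
Among these, a920623 is not an ancestor of any other common ancestor — it is the merge base.

a920623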